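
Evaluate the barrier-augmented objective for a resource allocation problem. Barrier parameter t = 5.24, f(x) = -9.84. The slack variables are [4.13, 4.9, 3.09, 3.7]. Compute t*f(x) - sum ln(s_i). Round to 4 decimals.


Step 1: Compute log-barrier.
ln values: [1.4183, 1.5892, 1.1282, 1.3083]
phi = -(1.4183 + 1.5892 + 1.1282 + 1.3083) = -5.444
Step 2: Compute augmented objective.
t*f(x) = 5.24*-9.84 = -51.5616
Total = -51.5616 - 5.444 = -57.0056


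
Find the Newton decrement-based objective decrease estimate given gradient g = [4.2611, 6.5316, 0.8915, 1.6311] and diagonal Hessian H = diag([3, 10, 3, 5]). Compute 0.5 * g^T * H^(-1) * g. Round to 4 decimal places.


Step 1: H is diagonal, so H^(-1) * g = [1.4204, 0.6532, 0.2972, 0.3262].
Step 2: g^T H^(-1) g = sum_i g_i^2 / H_ii
  = (4.2611)^2/3 + (6.5316)^2/10 + (0.8915)^2/3 + (1.6311)^2/5
  = 6.0523 + 4.2662 + 0.2649 + 0.5321 = 11.1155
Step 3: Objective decrease = 0.5 * g^T H^(-1) g = 5.5578


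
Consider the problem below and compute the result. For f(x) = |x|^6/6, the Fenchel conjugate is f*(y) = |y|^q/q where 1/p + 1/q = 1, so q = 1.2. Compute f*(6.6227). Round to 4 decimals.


The conjugate exponent q satisfies 1/p + 1/q = 1.
p = 6, so q = 6/(6 - 1) = 1.2
|y|^q = 6.6227^1.2 = 9.6659
f*(6.6227) = 9.6659 / 1.2 = 8.0549


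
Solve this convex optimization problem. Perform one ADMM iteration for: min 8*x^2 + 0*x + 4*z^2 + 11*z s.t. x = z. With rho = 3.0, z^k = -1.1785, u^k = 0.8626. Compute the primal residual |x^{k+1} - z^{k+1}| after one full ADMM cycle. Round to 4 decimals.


ADMM iteration with rho = 3.0, z^k = -1.1785, u^k = 0.8626
Step 1: x-update.
Minimize 8*x^2 + 0*x + (3.0/2)*(x + 1.1785 + 0.8626)^2
FOC: (2*8 + 3.0)*x = 0 + 3.0*(-1.1785 - 0.8626)
x^{k+1} = -0.3223
Step 2: z-update.
Minimize 4*z^2 + 11*z + (3.0/2)*(-0.3223 - z + 0.8626)^2
FOC: (2*4 + 3.0)*z = -11 + 3.0*(-0.3223 + 0.8626)
z^{k+1} = -0.8526
Step 3: u-update.
u^{k+1} = 0.8626 - 0.3223 + 0.8526 = 1.393
Step 4: Primal residual = |-0.3223 + 0.8526| = 0.5304


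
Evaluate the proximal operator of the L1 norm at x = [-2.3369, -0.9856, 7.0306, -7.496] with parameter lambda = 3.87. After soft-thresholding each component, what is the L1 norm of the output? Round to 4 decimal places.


Soft-thresholding with lambda = 3.87:
prox(-2.3369) = sign(-2.3369)*max(|-2.3369| - 3.87, 0) = 0.0
prox(-0.9856) = sign(-0.9856)*max(|-0.9856| - 3.87, 0) = 0.0
prox(7.0306) = sign(7.0306)*max(|7.0306| - 3.87, 0) = 3.1606
prox(-7.496) = sign(-7.496)*max(|-7.496| - 3.87, 0) = -3.626
prox(x) = [0.0, 0.0, 3.1606, -3.626]
||prox(x)||_1 = 0.0 + 0.0 + 3.1606 + 3.626 = 6.7866


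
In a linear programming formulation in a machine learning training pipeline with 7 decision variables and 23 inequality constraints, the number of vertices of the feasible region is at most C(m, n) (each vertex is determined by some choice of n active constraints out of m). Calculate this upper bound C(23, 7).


Each vertex corresponds to some choice of n active constraints out of m, so the number of vertices is at most C(m, n) = m! / (n!(m-n)!).
m = 23, n = 7
Numerator: 23 * 22 * 21 * 20 * 19 * 18 * 17
Denominator: 7! = 5040
C(23, 7) = 245157


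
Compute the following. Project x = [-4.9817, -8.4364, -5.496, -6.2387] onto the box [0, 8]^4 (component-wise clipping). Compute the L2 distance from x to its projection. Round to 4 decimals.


Project each component onto [0, 8].
clip(-4.9817) = 0.0, clip(-8.4364) = 0.0, clip(-5.496) = 0.0, clip(-6.2387) = 0.0
Projection = [0.0, 0.0, 0.0, 0.0]
Squared diffs: [24.8173, 71.1728, 30.206, 38.9214]
Distance = sqrt(165.1175) = 12.8498


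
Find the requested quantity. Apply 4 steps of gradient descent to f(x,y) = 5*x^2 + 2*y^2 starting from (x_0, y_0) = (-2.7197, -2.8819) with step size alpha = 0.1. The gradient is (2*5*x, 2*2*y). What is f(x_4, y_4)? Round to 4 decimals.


Gradient descent on f(x,y) = 5*x^2 + 2*y^2.
Starting point: (-2.7197, -2.8819), alpha = 0.1
Step 1: grad_x = 2*5*-2.7197 = -27.197, grad_y = 2*2*-2.8819 = -11.5276
  x_1 = -2.7197 - 0.1*-27.197 = 0.0
  y_1 = -2.8819 - 0.1*-11.5276 = -1.7291
Step 2: grad_x = 2*5*0.0 = 0.0, grad_y = 2*2*-1.7291 = -6.9166
  x_2 = 0.0 - 0.1*0.0 = 0.0
  y_2 = -1.7291 - 0.1*-6.9166 = -1.0375
Step 3: grad_x = 2*5*0.0 = 0.0, grad_y = 2*2*-1.0375 = -4.1499
  x_3 = 0.0 - 0.1*0.0 = 0.0
  y_3 = -1.0375 - 0.1*-4.1499 = -0.6225
Step 4: grad_x = 2*5*0.0 = 0.0, grad_y = 2*2*-0.6225 = -2.49
  x_4 = 0.0 - 0.1*0.0 = 0.0
  y_4 = -0.6225 - 0.1*-2.49 = -0.3735
f(0.0, -0.3735) = 5*0.0^2 + 2*(-0.3735)^2 = 0.279


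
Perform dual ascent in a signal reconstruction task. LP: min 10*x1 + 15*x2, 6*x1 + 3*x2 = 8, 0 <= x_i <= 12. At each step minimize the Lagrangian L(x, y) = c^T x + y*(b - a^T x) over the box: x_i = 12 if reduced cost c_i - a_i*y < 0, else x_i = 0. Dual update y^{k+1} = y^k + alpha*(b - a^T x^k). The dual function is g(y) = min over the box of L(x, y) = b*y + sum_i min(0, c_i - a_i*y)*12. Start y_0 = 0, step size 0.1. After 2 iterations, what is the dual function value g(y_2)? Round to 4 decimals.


Dual ascent for LP: min 10*x1 + 15*x2, 6*x1 + 3*x2 = 8, 0 <= x_i <= 12
Step 1: y^k = 0.0, reduced costs: (10.0, 15.0)
  x^k = (0.0, 0.0), subgradient = b - a^T x = 8.0
  y^{k+1} = 0.0 + 0.1*8.0 = 0.8
Step 2: y^k = 0.8, reduced costs: (5.2, 12.6)
  x^k = (0.0, 0.0), subgradient = b - a^T x = 8.0
  y^{k+1} = 0.8 + 0.1*8.0 = 1.6
Dual objective at y_2 = 1.6: reduced costs (0.4, 10.2), box minimizer x = (0.0, 0.0)
g(y_2) = b*y + (c1 - a1*y)*x1 + (c2 - a2*y)*x2 = 8*1.6 + 0.4*0.0 + 10.2*0.0 = 12.8 + 0.0 + 0.0 = 12.8


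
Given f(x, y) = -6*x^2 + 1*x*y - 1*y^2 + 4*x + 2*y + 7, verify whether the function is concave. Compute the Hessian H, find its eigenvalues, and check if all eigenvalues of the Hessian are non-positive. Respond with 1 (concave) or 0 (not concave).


The Hessian of f(x,y) = -6*x^2 + 1*x*y - 1*y^2 + 4*x + 2*y + 7 is:
H = [[-12, 1], [1, -2]]
Trace = -12 - 2 = -14
Determinant = -12*-2 - (1)^2 = 23
Discriminant = (-14)^2 - 4*23 = 104.0
Eigenvalues: lambda_1 = -12.099, lambda_2 = -1.901
The function is concave.

1


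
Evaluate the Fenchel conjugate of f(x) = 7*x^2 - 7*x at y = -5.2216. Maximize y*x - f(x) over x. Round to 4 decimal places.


f*(y) = sup_x {y*x - a*x^2 - b*x} = sup_x {(y-b)*x - a*x^2}
FOC: (y - b) - 2a*x = 0 => x* = (y - b)/(2a)
x* = (-5.2216 + 7)/(2*7) = 0.127
f*(-5.2216) = (y-b)^2/(4a) = (-5.2216 + 7)^2/(4*7)
= 3.1627/28 = 0.113


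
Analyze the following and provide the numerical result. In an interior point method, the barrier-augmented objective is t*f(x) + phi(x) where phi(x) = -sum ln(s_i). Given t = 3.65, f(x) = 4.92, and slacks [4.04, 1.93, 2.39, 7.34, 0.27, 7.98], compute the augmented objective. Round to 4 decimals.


Step 1: Compute log-barrier.
ln values: [1.3962, 0.6575, 0.8713, 1.9933, -1.3093, 2.0769]
phi = -(1.3962 + 0.6575 + 0.8713 + 1.9933 - 1.3093 + 2.0769) = -5.686
Step 2: Compute augmented objective.
t*f(x) = 3.65*4.92 = 17.958
Total = 17.958 - 5.686 = 12.272


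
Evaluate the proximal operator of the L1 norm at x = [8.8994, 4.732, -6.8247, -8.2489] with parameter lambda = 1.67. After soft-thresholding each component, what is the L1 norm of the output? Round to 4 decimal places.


Soft-thresholding with lambda = 1.67:
prox(8.8994) = sign(8.8994)*max(|8.8994| - 1.67, 0) = 7.2294
prox(4.732) = sign(4.732)*max(|4.732| - 1.67, 0) = 3.062
prox(-6.8247) = sign(-6.8247)*max(|-6.8247| - 1.67, 0) = -5.1547
prox(-8.2489) = sign(-8.2489)*max(|-8.2489| - 1.67, 0) = -6.5789
prox(x) = [7.2294, 3.062, -5.1547, -6.5789]
||prox(x)||_1 = 7.2294 + 3.062 + 5.1547 + 6.5789 = 22.025


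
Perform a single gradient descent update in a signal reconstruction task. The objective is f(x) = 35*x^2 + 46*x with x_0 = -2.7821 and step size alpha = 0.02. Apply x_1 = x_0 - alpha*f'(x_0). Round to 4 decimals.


We compute the gradient at x_0 and apply the update.
f'(x) = 70*x + 46
f'(-2.7821) = 70*-2.7821 + 46 = -148.747
x_1 = -2.7821 - 0.02*-148.747 = 0.1928


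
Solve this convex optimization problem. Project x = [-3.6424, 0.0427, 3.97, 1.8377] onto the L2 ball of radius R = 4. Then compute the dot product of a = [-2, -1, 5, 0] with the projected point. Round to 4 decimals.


Step 1: Compute ||x|| (intermediates to 6 decimals).
||x|| = sqrt((-3.6424)^2 + 0.0427^2 + 3.97^2 + 1.8377^2) = 5.69271
Step 2: Project.
Since ||x|| > R, scale = R/||x|| = 4/5.69271 = 0.702653, proj(x) = scale * x
proj(x) = [-2.559343, 0.030003, 2.789532, 1.291265]
Step 3: Dot product.
a^T * proj(x) = -2*(-2.559343) - 1*0.030003 + 5*2.789532 + 0*1.291265 = 19.0363


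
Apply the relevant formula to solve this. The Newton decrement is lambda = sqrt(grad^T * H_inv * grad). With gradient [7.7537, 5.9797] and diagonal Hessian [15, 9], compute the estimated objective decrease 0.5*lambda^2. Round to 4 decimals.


Step 1: H is diagonal, so H^(-1) * g = [0.5169, 0.6644].
Step 2: g^T H^(-1) g = sum_i g_i^2 / H_ii
  = (7.7537)^2/15 + (5.9797)^2/9
  = 4.008 + 3.973 = 7.981
Step 3: Objective decrease = 0.5 * g^T H^(-1) g = 3.9905


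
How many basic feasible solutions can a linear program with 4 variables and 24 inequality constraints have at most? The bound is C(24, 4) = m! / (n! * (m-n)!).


Each vertex corresponds to some choice of n active constraints out of m, so the number of vertices is at most C(m, n) = m! / (n!(m-n)!).
m = 24, n = 4
Numerator: 24 * 23 * 22 * 21
Denominator: 4! = 24
C(24, 4) = 10626


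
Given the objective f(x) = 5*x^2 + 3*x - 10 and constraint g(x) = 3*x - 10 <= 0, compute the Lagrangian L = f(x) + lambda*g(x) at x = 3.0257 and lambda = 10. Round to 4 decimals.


Step 1: Evaluate f(x).
f(3.0257) = 5*3.0257^2 + 3*3.0257 - 10 = 44.8514
Step 2: Evaluate g(x).
g(3.0257) = 3*3.0257 - 10 = -0.9229
Step 3: Compute Lagrangian.
L = 44.8514 + 10*-0.9229 = 35.6224


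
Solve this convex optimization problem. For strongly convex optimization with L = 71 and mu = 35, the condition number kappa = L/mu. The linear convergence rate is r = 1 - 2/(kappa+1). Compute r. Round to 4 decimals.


Step 1: Compute the condition number.
kappa = L/mu = 71/35 = 2.0286
Step 2: Compute the convergence rate.
r = 1 - 2/(kappa + 1) = 1 - 2*mu/(L + mu) = (L - mu)/(L + mu) = 36/106 = 0.3396


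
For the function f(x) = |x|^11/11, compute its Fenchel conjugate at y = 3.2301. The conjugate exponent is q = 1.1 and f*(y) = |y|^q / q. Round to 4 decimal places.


The conjugate exponent q satisfies 1/p + 1/q = 1.
p = 11, so q = 11/(11 - 1) = 1.1
|y|^q = 3.2301^1.1 = 3.6319
f*(3.2301) = 3.6319 / 1.1 = 3.3018


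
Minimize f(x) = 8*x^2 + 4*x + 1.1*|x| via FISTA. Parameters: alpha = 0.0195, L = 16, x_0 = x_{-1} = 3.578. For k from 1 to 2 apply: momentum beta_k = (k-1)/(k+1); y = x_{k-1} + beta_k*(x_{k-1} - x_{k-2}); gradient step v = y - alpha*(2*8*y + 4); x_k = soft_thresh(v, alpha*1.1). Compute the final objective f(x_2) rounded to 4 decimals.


FISTA on f(x) = 8*x^2 + 4*x + 1.1*|x|
L = 16, alpha = 0.0195
Iteration 1: beta = 0.0, y = 3.578 + 0.0*(3.578 - 3.578) = 3.578
  grad(y) = 61.248, v = y - alpha*grad = 2.3837
  prox(v) = soft_thresh(2.3837, 0.0215) = 2.3622
Iteration 2: beta = 0.3333, y = 2.3622 + 0.3333*(2.3622 - 3.578) = 1.957
  grad(y) = 35.3112, v = y - alpha*grad = 1.2684
  prox(v) = soft_thresh(1.2684, 0.0215) = 1.2469
f(x_2) = 8*1.2469^2 + 4*1.2469 + 1.1*|1.2469| = 18.7981


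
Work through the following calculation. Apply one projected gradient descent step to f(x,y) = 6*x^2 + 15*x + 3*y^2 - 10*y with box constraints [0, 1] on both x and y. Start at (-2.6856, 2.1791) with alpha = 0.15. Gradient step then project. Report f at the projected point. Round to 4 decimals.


Step 1: Compute gradient at (-2.6856, 2.1791).
grad_x = 2*6*-2.6856 + 15 = -17.2272
grad_y = 2*3*2.1791 - 10 = 3.0746
Step 2: Gradient step.
x_raw = -2.6856 - 0.15*-17.2272 = -0.1015
y_raw = 2.1791 - 0.15*3.0746 = 1.7179
Step 3: Project onto [0, 1].
x_proj = clip(-0.1015) = 0.0
y_proj = clip(1.7179) = 1.0
Step 4: Evaluate f.
f(0.0, 1.0) = -7.0


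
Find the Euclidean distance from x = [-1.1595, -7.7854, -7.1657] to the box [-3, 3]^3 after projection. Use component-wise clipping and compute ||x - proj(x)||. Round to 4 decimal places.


Project each component onto [-3, 3].
clip(-1.1595) = -1.1595, clip(-7.7854) = -3.0, clip(-7.1657) = -3.0
Projection = [-1.1595, -3.0, -3.0]
Squared diffs: [0.0, 22.9001, 17.3531]
Distance = sqrt(40.2532) = 6.3445


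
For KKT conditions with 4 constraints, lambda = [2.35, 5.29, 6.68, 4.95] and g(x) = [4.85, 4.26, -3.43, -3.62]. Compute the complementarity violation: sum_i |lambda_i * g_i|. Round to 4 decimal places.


KKT complementary slackness check:
lambda_1 * g_1 = 2.35 * 4.85 = 11.3975
lambda_2 * g_2 = 5.29 * 4.26 = 22.5354
lambda_3 * g_3 = 6.68 * -3.43 = -22.9124
lambda_4 * g_4 = 4.95 * -3.62 = -17.919
Total violation = 11.3975 + 22.5354 + 22.9124 + 17.919 = 74.7643


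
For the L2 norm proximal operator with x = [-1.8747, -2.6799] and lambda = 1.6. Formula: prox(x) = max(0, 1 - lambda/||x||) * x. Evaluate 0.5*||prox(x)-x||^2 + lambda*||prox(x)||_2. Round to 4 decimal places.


Step 1: Compute ||x||.
||x|| = 3.2705
Step 2: Compute scaling factor.
scale = max(0, 1 - 1.6/3.2705) = 0.5108
Step 3: prox(x) = [-0.9576, -1.3688]
||prox(x)|| = 1.6705
Step 4: Proximal objective.
0.5*||prox-x||^2 = 1.28
lambda*||prox|| = 2.6728
Total = 3.9528


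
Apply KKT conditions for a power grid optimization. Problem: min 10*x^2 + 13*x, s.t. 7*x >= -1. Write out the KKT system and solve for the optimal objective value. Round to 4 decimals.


Step 1: Try lambda = 0 (constraint inactive).
x_unc = -13/(2*10) = -0.65
Check: 7*-0.65 = -4.55 < -1 -- violated!
Step 2: Constraint must be active: 7*x = -1
x* = -1/7 = -0.1429 (rounded; the exact value -1/7 is used below)
lambda = (2*10*(-1/7) + 13)/7 = 1.449
Step 3: Compute optimal value.
f(x*) = 10*(-1/7)^2 + 13*(-1/7) = -1.6531


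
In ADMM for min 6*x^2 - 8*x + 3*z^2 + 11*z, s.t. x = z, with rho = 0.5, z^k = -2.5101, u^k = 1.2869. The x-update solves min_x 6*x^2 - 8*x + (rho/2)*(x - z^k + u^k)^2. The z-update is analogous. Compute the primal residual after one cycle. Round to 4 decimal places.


ADMM iteration with rho = 0.5, z^k = -2.5101, u^k = 1.2869
Step 1: x-update.
Minimize 6*x^2 - 8*x + (0.5/2)*(x + 2.5101 + 1.2869)^2
FOC: (2*6 + 0.5)*x = 8 + 0.5*(-2.5101 - 1.2869)
x^{k+1} = 0.4881
Step 2: z-update.
Minimize 3*z^2 + 11*z + (0.5/2)*(0.4881 - z + 1.2869)^2
FOC: (2*3 + 0.5)*z = -11 + 0.5*(0.4881 + 1.2869)
z^{k+1} = -1.5558
Step 3: u-update.
u^{k+1} = 1.2869 + 0.4881 + 1.5558 = 3.3308
Step 4: Primal residual = |0.4881 + 1.5558| = 2.0439


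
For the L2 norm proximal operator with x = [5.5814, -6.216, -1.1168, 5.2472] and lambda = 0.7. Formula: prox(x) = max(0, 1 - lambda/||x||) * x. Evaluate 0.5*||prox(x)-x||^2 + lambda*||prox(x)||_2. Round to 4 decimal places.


Step 1: Compute ||x||.
||x|| = 9.9283
Step 2: Compute scaling factor.
scale = max(0, 1 - 0.7/9.9283) = 0.9295
Step 3: prox(x) = [5.1879, -5.7777, -1.0381, 4.8772]
||prox(x)|| = 9.2283
Step 4: Proximal objective.
0.5*||prox-x||^2 = 0.245
lambda*||prox|| = 6.4598
Total = 6.7048


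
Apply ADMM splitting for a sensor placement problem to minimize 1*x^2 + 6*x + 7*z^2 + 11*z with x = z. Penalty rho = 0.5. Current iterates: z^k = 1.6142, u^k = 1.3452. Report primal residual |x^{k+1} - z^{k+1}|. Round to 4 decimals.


ADMM iteration with rho = 0.5, z^k = 1.6142, u^k = 1.3452
Step 1: x-update.
Minimize 1*x^2 + 6*x + (0.5/2)*(x - 1.6142 + 1.3452)^2
FOC: (2*1 + 0.5)*x = -6 + 0.5*(1.6142 - 1.3452)
x^{k+1} = -2.3462
Step 2: z-update.
Minimize 7*z^2 + 11*z + (0.5/2)*(-2.3462 - z + 1.3452)^2
FOC: (2*7 + 0.5)*z = -11 + 0.5*(-2.3462 + 1.3452)
z^{k+1} = -0.7931
Step 3: u-update.
u^{k+1} = 1.3452 - 2.3462 + 0.7931 = -0.2079
Step 4: Primal residual = |-2.3462 + 0.7931| = 1.5531


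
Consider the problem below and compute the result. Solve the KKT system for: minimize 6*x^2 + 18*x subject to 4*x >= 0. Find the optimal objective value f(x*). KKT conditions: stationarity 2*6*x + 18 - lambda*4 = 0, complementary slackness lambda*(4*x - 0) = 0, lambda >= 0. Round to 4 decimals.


Step 1: Try lambda = 0 (constraint inactive).
x_unc = -18/(2*6) = -1.5
Check: 4*-1.5 = -6.0 < 0 -- violated!
Step 2: Constraint must be active: 4*x = 0
x* = 0/4 = 0.0
lambda = (2*6*0.0 + 18)/4 = 4.5
Step 3: Compute optimal value.
f(x*) = 6*0.0^2 + 18*0.0 = 0.0


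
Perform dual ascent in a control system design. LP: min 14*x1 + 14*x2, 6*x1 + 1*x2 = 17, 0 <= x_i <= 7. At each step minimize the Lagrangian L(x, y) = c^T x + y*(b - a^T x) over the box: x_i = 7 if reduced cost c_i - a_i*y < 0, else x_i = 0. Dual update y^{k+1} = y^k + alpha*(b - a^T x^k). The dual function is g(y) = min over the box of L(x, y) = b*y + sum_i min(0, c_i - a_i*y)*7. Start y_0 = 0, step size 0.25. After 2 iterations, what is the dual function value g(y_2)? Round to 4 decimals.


Dual ascent for LP: min 14*x1 + 14*x2, 6*x1 + 1*x2 = 17, 0 <= x_i <= 7
Step 1: y^k = 0.0, reduced costs: (14.0, 14.0)
  x^k = (0.0, 0.0), subgradient = b - a^T x = 17.0
  y^{k+1} = 0.0 + 0.25*17.0 = 4.25
Step 2: y^k = 4.25, reduced costs: (-11.5, 9.75)
  x^k = (7.0, 0.0), subgradient = b - a^T x = -25.0
  y^{k+1} = 4.25 + 0.25*-25.0 = -2.0
Dual objective at y_2 = -2.0: reduced costs (26.0, 16.0), box minimizer x = (0.0, 0.0)
g(y_2) = b*y + (c1 - a1*y)*x1 + (c2 - a2*y)*x2 = 17*(-2.0) + 26.0*0.0 + 16.0*0.0 = -34.0 + 0.0 + 0.0 = -34.0


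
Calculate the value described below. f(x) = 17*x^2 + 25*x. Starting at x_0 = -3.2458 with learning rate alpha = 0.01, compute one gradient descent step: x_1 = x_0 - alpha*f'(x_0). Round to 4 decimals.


We compute the gradient at x_0 and apply the update.
f'(x) = 34*x + 25
f'(-3.2458) = 34*-3.2458 + 25 = -85.3572
x_1 = -3.2458 - 0.01*-85.3572 = -2.3922


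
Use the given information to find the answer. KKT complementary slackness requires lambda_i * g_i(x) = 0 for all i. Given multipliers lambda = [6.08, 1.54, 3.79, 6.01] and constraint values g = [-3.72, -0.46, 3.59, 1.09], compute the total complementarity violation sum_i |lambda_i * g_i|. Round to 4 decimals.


KKT complementary slackness check:
lambda_1 * g_1 = 6.08 * -3.72 = -22.6176
lambda_2 * g_2 = 1.54 * -0.46 = -0.7084
lambda_3 * g_3 = 3.79 * 3.59 = 13.6061
lambda_4 * g_4 = 6.01 * 1.09 = 6.5509
Total violation = 22.6176 + 0.7084 + 13.6061 + 6.5509 = 43.483


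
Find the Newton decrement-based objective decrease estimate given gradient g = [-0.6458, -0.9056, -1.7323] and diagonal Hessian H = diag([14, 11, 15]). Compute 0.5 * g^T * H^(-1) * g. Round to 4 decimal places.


Step 1: H is diagonal, so H^(-1) * g = [-0.0461, -0.0823, -0.1155].
Step 2: g^T H^(-1) g = sum_i g_i^2 / H_ii
  = (-0.6458)^2/14 + (-0.9056)^2/11 + (-1.7323)^2/15
  = 0.0298 + 0.0746 + 0.2001 = 0.3044
Step 3: Objective decrease = 0.5 * g^T H^(-1) g = 0.1522


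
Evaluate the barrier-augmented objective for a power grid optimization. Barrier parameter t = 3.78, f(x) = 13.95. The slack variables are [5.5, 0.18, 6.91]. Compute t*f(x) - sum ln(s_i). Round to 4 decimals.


Step 1: Compute log-barrier.
ln values: [1.7047, -1.7148, 1.933]
phi = -(1.7047 - 1.7148 + 1.933) = -1.9229
Step 2: Compute augmented objective.
t*f(x) = 3.78*13.95 = 52.731
Total = 52.731 - 1.9229 = 50.8081


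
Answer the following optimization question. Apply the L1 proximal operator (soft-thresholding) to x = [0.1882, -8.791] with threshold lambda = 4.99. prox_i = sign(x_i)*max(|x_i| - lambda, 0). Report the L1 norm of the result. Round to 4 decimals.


Soft-thresholding with lambda = 4.99:
prox(0.1882) = sign(0.1882)*max(|0.1882| - 4.99, 0) = 0.0
prox(-8.791) = sign(-8.791)*max(|-8.791| - 4.99, 0) = -3.801
prox(x) = [0.0, -3.801]
||prox(x)||_1 = 0.0 + 3.801 = 3.801


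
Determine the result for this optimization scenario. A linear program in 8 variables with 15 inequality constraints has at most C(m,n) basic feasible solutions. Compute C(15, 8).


Each vertex corresponds to some choice of n active constraints out of m, so the number of vertices is at most C(m, n) = m! / (n!(m-n)!).
m = 15, n = 8
Numerator: 15 * 14 * 13 * 12 * 11 * 10 * 9 * 8
Denominator: 8! = 40320
C(15, 8) = 6435


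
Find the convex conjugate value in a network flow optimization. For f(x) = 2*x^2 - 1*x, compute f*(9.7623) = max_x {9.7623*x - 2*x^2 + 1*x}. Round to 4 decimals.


f*(y) = sup_x {y*x - a*x^2 - b*x} = sup_x {(y-b)*x - a*x^2}
FOC: (y - b) - 2a*x = 0 => x* = (y - b)/(2a)
x* = (9.7623 + 1)/(2*2) = 2.6906
f*(9.7623) = (y-b)^2/(4a) = (9.7623 + 1)^2/(4*2)
= 115.8271/8 = 14.4784


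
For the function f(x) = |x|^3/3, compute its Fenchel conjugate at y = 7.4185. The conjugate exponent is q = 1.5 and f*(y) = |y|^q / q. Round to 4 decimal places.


The conjugate exponent q satisfies 1/p + 1/q = 1.
p = 3, so q = 3/(3 - 1) = 1.5
|y|^q = 7.4185^1.5 = 20.2057
f*(7.4185) = 20.2057 / 1.5 = 13.4705


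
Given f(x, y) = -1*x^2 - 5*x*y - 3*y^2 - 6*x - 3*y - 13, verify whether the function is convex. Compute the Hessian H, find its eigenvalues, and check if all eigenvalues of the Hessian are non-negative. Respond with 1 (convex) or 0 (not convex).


The Hessian of f(x,y) = -1*x^2 - 5*x*y - 3*y^2 - 6*x - 3*y - 13 is:
H = [[-2, -5], [-5, -6]]
Trace = -2 - 6 = -8
Determinant = -2*-6 - (-5)^2 = -13
Discriminant = (-8)^2 - 4*-13 = 116.0
Eigenvalues: lambda_1 = -9.3852, lambda_2 = 1.3852
The function is not convex.

0


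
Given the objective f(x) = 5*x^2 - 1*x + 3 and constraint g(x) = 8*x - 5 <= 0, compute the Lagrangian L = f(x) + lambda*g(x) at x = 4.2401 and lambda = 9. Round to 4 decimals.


Step 1: Evaluate f(x).
f(4.2401) = 5*4.2401^2 - 1*4.2401 + 3 = 88.6521
Step 2: Evaluate g(x).
g(4.2401) = 8*4.2401 - 5 = 28.9208
Step 3: Compute Lagrangian.
L = 88.6521 + 9*28.9208 = 348.9393


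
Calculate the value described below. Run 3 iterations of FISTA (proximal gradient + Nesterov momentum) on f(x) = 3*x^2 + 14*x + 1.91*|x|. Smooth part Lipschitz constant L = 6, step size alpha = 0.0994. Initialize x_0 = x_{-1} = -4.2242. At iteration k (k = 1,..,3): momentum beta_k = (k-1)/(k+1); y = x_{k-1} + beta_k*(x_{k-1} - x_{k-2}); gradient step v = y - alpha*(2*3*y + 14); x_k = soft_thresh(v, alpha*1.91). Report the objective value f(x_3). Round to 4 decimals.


FISTA on f(x) = 3*x^2 + 14*x + 1.91*|x|
L = 6, alpha = 0.0994
Iteration 1: beta = 0.0, y = -4.2242 + 0.0*(-4.2242 + 4.2242) = -4.2242
  grad(y) = -11.3452, v = y - alpha*grad = -3.0965
  prox(v) = soft_thresh(-3.0965, 0.1899) = -2.9066
Iteration 2: beta = 0.3333, y = -2.9066 + 0.3333*(-2.9066 + 4.2242) = -2.4674
  grad(y) = -0.8047, v = y - alpha*grad = -2.3875
  prox(v) = soft_thresh(-2.3875, 0.1899) = -2.1976
Iteration 3: beta = 0.5, y = -2.1976 + 0.5*(-2.1976 + 2.9066) = -1.8431
  grad(y) = 2.9414, v = y - alpha*grad = -2.1355
  prox(v) = soft_thresh(-2.1355, 0.1899) = -1.9456
f(x_3) = 3*(-1.9456)^2 + 14*(-1.9456) + 1.91*|-1.9456| = -12.1662


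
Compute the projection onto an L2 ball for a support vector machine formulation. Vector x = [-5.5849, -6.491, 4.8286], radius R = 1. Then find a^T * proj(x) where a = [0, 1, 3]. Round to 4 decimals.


Step 1: Compute ||x|| (intermediates to 6 decimals).
||x|| = sqrt((-5.5849)^2 + (-6.491)^2 + 4.8286^2) = 9.830543
Step 2: Project.
Since ||x|| > R, scale = R/||x|| = 1/9.830543 = 0.101724, proj(x) = scale * x
proj(x) = [-0.568118, -0.66029, 0.491185]
Step 3: Dot product.
a^T * proj(x) = 0*(-0.568118) + 1*(-0.66029) + 3*0.491185 = 0.8133


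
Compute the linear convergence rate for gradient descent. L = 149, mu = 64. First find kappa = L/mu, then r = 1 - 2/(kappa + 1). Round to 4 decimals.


Step 1: Compute the condition number.
kappa = L/mu = 149/64 = 2.3281
Step 2: Compute the convergence rate.
r = 1 - 2/(kappa + 1) = 1 - 2*mu/(L + mu) = (L - mu)/(L + mu) = 85/213 = 0.3991


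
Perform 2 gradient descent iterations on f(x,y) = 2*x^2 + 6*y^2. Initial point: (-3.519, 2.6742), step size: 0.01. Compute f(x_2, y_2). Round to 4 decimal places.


Gradient descent on f(x,y) = 2*x^2 + 6*y^2.
Starting point: (-3.519, 2.6742), alpha = 0.01
Step 1: grad_x = 2*2*-3.519 = -14.076, grad_y = 2*6*2.6742 = 32.0904
  x_1 = -3.519 - 0.01*-14.076 = -3.3782
  y_1 = 2.6742 - 0.01*32.0904 = 2.3533
Step 2: grad_x = 2*2*-3.3782 = -13.513, grad_y = 2*6*2.3533 = 28.2396
  x_2 = -3.3782 - 0.01*-13.513 = -3.2431
  y_2 = 2.3533 - 0.01*28.2396 = 2.0709
f(-3.2431, 2.0709) = 2*(-3.2431)^2 + 6*2.0709^2 = 46.7673


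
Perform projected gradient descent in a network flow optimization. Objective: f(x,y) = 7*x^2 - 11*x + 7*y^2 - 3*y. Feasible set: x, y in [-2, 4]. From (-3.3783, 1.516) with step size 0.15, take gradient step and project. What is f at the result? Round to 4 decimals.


Step 1: Compute gradient at (-3.3783, 1.516).
grad_x = 2*7*-3.3783 - 11 = -58.2962
grad_y = 2*7*1.516 - 3 = 18.224
Step 2: Gradient step.
x_raw = -3.3783 - 0.15*-58.2962 = 5.3661
y_raw = 1.516 - 0.15*18.224 = -1.2176
Step 3: Project onto [-2, 4].
x_proj = clip(5.3661) = 4.0
y_proj = clip(-1.2176) = -1.2176
Step 4: Evaluate f.
f(4.0, -1.2176) = 82.0306


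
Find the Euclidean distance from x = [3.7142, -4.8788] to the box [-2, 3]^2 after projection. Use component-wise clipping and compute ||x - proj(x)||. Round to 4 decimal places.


Project each component onto [-2, 3].
clip(3.7142) = 3.0, clip(-4.8788) = -2.0
Projection = [3.0, -2.0]
Squared diffs: [0.5101, 8.2875]
Distance = sqrt(8.7976) = 2.9661


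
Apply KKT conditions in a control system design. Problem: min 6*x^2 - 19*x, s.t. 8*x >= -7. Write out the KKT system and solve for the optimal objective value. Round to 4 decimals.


Step 1: Try lambda = 0 (constraint inactive).
Stationarity: 2*6*x - 19 = 0
x* = 19/(2*6) = 19/12 = 1.5833 (rounded; the exact value 19/12 is used below)
Check constraint: 8*1.5833 = 12.6664 >= -7 -- satisfied.
Step 2: Compute optimal value.
f(x*) = 6*(19/12)^2 - 19*(19/12) = -15.0417


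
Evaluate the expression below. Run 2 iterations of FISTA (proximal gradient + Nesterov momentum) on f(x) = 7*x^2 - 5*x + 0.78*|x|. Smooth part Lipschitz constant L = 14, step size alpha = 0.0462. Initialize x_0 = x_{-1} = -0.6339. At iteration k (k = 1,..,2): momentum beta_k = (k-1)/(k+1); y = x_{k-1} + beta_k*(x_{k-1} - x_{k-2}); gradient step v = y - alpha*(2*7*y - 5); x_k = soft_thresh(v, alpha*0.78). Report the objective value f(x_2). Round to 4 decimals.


FISTA on f(x) = 7*x^2 - 5*x + 0.78*|x|
L = 14, alpha = 0.0462
Iteration 1: beta = 0.0, y = -0.6339 + 0.0*(-0.6339 + 0.6339) = -0.6339
  grad(y) = -13.8746, v = y - alpha*grad = 0.0071
  prox(v) = soft_thresh(0.0071, 0.036) = 0.0
Iteration 2: beta = 0.3333, y = 0.0 + 0.3333*(0.0 + 0.6339) = 0.2113
  grad(y) = -2.0418, v = y - alpha*grad = 0.3056
  prox(v) = soft_thresh(0.3056, 0.036) = 0.2696
f(x_2) = 7*0.2696^2 - 5*0.2696 + 0.78*|0.2696| = -0.6289


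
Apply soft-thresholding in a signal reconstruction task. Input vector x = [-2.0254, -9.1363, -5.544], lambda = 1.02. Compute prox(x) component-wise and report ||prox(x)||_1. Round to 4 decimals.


Soft-thresholding with lambda = 1.02:
prox(-2.0254) = sign(-2.0254)*max(|-2.0254| - 1.02, 0) = -1.0054
prox(-9.1363) = sign(-9.1363)*max(|-9.1363| - 1.02, 0) = -8.1163
prox(-5.544) = sign(-5.544)*max(|-5.544| - 1.02, 0) = -4.524
prox(x) = [-1.0054, -8.1163, -4.524]
||prox(x)||_1 = 1.0054 + 8.1163 + 4.524 = 13.6457


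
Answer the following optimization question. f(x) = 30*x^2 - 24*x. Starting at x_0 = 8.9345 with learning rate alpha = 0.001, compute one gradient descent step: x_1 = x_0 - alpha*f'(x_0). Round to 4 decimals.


We compute the gradient at x_0 and apply the update.
f'(x) = 60*x - 24
f'(8.9345) = 60*8.9345 - 24 = 512.07
x_1 = 8.9345 - 0.001*512.07 = 8.4224


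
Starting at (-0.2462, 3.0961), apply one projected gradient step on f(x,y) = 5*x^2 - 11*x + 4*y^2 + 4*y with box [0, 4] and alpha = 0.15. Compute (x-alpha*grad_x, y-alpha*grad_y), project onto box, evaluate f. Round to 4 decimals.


Step 1: Compute gradient at (-0.2462, 3.0961).
grad_x = 2*5*-0.2462 - 11 = -13.462
grad_y = 2*4*3.0961 + 4 = 28.7688
Step 2: Gradient step.
x_raw = -0.2462 - 0.15*-13.462 = 1.7731
y_raw = 3.0961 - 0.15*28.7688 = -1.2192
Step 3: Project onto [0, 4].
x_proj = clip(1.7731) = 1.7731
y_proj = clip(-1.2192) = 0.0
Step 4: Evaluate f.
f(1.7731, 0.0) = -3.7847


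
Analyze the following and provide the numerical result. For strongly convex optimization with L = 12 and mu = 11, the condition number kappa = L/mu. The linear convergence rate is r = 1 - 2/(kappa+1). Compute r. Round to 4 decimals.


Step 1: Compute the condition number.
kappa = L/mu = 12/11 = 1.0909
Step 2: Compute the convergence rate.
r = 1 - 2/(kappa + 1) = 1 - 2*mu/(L + mu) = (L - mu)/(L + mu) = 1/23 = 0.0435


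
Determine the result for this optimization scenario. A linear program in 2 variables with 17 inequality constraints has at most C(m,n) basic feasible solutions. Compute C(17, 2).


Each vertex corresponds to some choice of n active constraints out of m, so the number of vertices is at most C(m, n) = m! / (n!(m-n)!).
m = 17, n = 2
Numerator: 17 * 16
Denominator: 2! = 2
C(17, 2) = 136


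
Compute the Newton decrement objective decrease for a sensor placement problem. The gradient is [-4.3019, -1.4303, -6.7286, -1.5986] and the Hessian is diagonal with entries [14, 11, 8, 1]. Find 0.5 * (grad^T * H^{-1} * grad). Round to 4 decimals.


Step 1: H is diagonal, so H^(-1) * g = [-0.3073, -0.13, -0.8411, -1.5986].
Step 2: g^T H^(-1) g = sum_i g_i^2 / H_ii
  = (-4.3019)^2/14 + (-1.4303)^2/11 + (-6.7286)^2/8 + (-1.5986)^2/1
  = 1.3219 + 0.186 + 5.6593 + 2.5555 = 9.7226
Step 3: Objective decrease = 0.5 * g^T H^(-1) g = 4.8613


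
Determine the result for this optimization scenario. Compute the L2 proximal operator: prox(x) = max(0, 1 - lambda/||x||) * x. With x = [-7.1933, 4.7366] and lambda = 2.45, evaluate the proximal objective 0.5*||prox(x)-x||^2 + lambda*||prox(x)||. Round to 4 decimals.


Step 1: Compute ||x||.
||x|| = 8.6127
Step 2: Compute scaling factor.
scale = max(0, 1 - 2.45/8.6127) = 0.7155
Step 3: prox(x) = [-5.1471, 3.3892]
||prox(x)|| = 6.1627
Step 4: Proximal objective.
0.5*||prox-x||^2 = 3.0013
lambda*||prox|| = 15.0986
Total = 18.0999


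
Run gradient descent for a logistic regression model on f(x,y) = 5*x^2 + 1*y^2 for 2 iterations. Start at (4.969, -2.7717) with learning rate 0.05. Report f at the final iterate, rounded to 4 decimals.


Gradient descent on f(x,y) = 5*x^2 + 1*y^2.
Starting point: (4.969, -2.7717), alpha = 0.05
Step 1: grad_x = 2*5*4.969 = 49.69, grad_y = 2*1*-2.7717 = -5.5434
  x_1 = 4.969 - 0.05*49.69 = 2.4845
  y_1 = -2.7717 - 0.05*-5.5434 = -2.4945
Step 2: grad_x = 2*5*2.4845 = 24.845, grad_y = 2*1*-2.4945 = -4.9891
  x_2 = 2.4845 - 0.05*24.845 = 1.2423
  y_2 = -2.4945 - 0.05*-4.9891 = -2.2451
f(1.2423, -2.2451) = 5*1.2423^2 + 1*(-2.2451)^2 = 12.7563


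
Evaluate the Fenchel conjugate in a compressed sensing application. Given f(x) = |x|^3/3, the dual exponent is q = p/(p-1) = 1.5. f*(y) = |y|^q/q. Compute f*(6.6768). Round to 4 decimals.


The conjugate exponent q satisfies 1/p + 1/q = 1.
p = 3, so q = 3/(3 - 1) = 1.5
|y|^q = 6.6768^1.5 = 17.2525
f*(6.6768) = 17.2525 / 1.5 = 11.5017


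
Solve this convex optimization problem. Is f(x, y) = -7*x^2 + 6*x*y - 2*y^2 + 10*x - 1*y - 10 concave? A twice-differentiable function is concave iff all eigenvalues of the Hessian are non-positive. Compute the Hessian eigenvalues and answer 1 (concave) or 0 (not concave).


The Hessian of f(x,y) = -7*x^2 + 6*x*y - 2*y^2 + 10*x - 1*y - 10 is:
H = [[-14, 6], [6, -4]]
Trace = -14 - 4 = -18
Determinant = -14*-4 - (6)^2 = 20
Discriminant = (-18)^2 - 4*20 = 244.0
Eigenvalues: lambda_1 = -16.8102, lambda_2 = -1.1898
The function is concave.

1


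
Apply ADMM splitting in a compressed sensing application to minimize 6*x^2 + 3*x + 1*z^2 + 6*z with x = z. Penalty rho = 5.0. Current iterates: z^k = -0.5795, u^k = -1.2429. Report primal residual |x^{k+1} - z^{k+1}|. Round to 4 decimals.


ADMM iteration with rho = 5.0, z^k = -0.5795, u^k = -1.2429
Step 1: x-update.
Minimize 6*x^2 + 3*x + (5.0/2)*(x + 0.5795 - 1.2429)^2
FOC: (2*6 + 5.0)*x = -3 + 5.0*(-0.5795 + 1.2429)
x^{k+1} = 0.0186
Step 2: z-update.
Minimize 1*z^2 + 6*z + (5.0/2)*(0.0186 - z - 1.2429)^2
FOC: (2*1 + 5.0)*z = -6 + 5.0*(0.0186 - 1.2429)
z^{k+1} = -1.7316
Step 3: u-update.
u^{k+1} = -1.2429 + 0.0186 + 1.7316 = 0.5074
Step 4: Primal residual = |0.0186 + 1.7316| = 1.7503


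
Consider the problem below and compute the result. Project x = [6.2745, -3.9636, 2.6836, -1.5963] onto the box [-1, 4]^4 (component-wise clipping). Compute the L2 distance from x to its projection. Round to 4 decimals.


Project each component onto [-1, 4].
clip(6.2745) = 4.0, clip(-3.9636) = -1.0, clip(2.6836) = 2.6836, clip(-1.5963) = -1.0
Projection = [4.0, -1.0, 2.6836, -1.0]
Squared diffs: [5.1734, 8.7829, 0.0, 0.3556]
Distance = sqrt(14.3119) = 3.7831


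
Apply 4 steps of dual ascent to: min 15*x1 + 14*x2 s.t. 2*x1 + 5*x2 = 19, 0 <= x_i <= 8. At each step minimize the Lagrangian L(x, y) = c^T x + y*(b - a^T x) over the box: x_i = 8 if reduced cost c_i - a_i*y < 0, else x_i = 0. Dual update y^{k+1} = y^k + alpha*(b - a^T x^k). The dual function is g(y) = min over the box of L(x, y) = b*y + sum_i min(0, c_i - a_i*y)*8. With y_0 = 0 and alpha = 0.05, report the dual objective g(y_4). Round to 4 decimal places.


Dual ascent for LP: min 15*x1 + 14*x2, 2*x1 + 5*x2 = 19, 0 <= x_i <= 8
Step 1: y^k = 0.0, reduced costs: (15.0, 14.0)
  x^k = (0.0, 0.0), subgradient = b - a^T x = 19.0
  y^{k+1} = 0.0 + 0.05*19.0 = 0.95
Step 2: y^k = 0.95, reduced costs: (13.1, 9.25)
  x^k = (0.0, 0.0), subgradient = b - a^T x = 19.0
  y^{k+1} = 0.95 + 0.05*19.0 = 1.9
Step 3: y^k = 1.9, reduced costs: (11.2, 4.5)
  x^k = (0.0, 0.0), subgradient = b - a^T x = 19.0
  y^{k+1} = 1.9 + 0.05*19.0 = 2.85
Step 4: y^k = 2.85, reduced costs: (9.3, -0.25)
  x^k = (0.0, 8.0), subgradient = b - a^T x = -21.0
  y^{k+1} = 2.85 + 0.05*-21.0 = 1.8
Dual objective at y_4 = 1.8: reduced costs (11.4, 5.0), box minimizer x = (0.0, 0.0)
g(y_4) = b*y + (c1 - a1*y)*x1 + (c2 - a2*y)*x2 = 19*1.8 + 11.4*0.0 + 5.0*0.0 = 34.2 + 0.0 + 0.0 = 34.2


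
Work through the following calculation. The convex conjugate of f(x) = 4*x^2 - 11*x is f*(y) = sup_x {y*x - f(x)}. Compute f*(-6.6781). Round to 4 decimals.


f*(y) = sup_x {y*x - a*x^2 - b*x} = sup_x {(y-b)*x - a*x^2}
FOC: (y - b) - 2a*x = 0 => x* = (y - b)/(2a)
x* = (-6.6781 + 11)/(2*4) = 0.5402
f*(-6.6781) = (y-b)^2/(4a) = (-6.6781 + 11)^2/(4*4)
= 18.6788/16 = 1.1674


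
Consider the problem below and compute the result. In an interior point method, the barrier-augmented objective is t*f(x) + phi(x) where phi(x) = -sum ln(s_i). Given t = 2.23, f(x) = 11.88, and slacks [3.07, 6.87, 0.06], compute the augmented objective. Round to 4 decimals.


Step 1: Compute log-barrier.
ln values: [1.1217, 1.9272, -2.8134]
phi = -(1.1217 + 1.9272 - 2.8134) = -0.2354
Step 2: Compute augmented objective.
t*f(x) = 2.23*11.88 = 26.4924
Total = 26.4924 - 0.2354 = 26.257


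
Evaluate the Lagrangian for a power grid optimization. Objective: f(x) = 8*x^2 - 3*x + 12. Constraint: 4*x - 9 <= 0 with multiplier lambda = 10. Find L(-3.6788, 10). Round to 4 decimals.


Step 1: Evaluate f(x).
f(-3.6788) = 8*(-3.6788)^2 - 3*(-3.6788) + 12 = 131.305
Step 2: Evaluate g(x).
g(-3.6788) = 4*-3.6788 - 9 = -23.7152
Step 3: Compute Lagrangian.
L = 131.305 + 10*-23.7152 = -105.847


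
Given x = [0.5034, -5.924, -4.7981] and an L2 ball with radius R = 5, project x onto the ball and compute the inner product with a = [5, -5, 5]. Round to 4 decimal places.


Step 1: Compute ||x|| (intermediates to 6 decimals).
||x|| = sqrt(0.5034^2 + (-5.924)^2 + (-4.7981)^2) = 7.639958
Step 2: Project.
Since ||x|| > R, scale = R/||x|| = 5/7.639958 = 0.654454, proj(x) = scale * x
proj(x) = [0.329452, -3.876985, -3.140136]
Step 3: Dot product.
a^T * proj(x) = 5*0.329452 - 5*(-3.876985) + 5*(-3.140136) = 5.3315


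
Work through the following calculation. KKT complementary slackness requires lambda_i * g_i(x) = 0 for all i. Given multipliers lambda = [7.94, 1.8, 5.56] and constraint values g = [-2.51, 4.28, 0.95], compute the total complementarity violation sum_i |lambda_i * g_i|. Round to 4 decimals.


KKT complementary slackness check:
lambda_1 * g_1 = 7.94 * -2.51 = -19.9294
lambda_2 * g_2 = 1.8 * 4.28 = 7.704
lambda_3 * g_3 = 5.56 * 0.95 = 5.282
Total violation = 19.9294 + 7.704 + 5.282 = 32.9154


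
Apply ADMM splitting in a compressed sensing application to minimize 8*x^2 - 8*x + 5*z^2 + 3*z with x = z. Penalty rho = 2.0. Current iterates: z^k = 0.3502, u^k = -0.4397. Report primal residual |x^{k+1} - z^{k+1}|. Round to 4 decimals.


ADMM iteration with rho = 2.0, z^k = 0.3502, u^k = -0.4397
Step 1: x-update.
Minimize 8*x^2 - 8*x + (2.0/2)*(x - 0.3502 - 0.4397)^2
FOC: (2*8 + 2.0)*x = 8 + 2.0*(0.3502 + 0.4397)
x^{k+1} = 0.5322
Step 2: z-update.
Minimize 5*z^2 + 3*z + (2.0/2)*(0.5322 - z - 0.4397)^2
FOC: (2*5 + 2.0)*z = -3 + 2.0*(0.5322 - 0.4397)
z^{k+1} = -0.2346
Step 3: u-update.
u^{k+1} = -0.4397 + 0.5322 + 0.2346 = 0.3271
Step 4: Primal residual = |0.5322 + 0.2346| = 0.7668


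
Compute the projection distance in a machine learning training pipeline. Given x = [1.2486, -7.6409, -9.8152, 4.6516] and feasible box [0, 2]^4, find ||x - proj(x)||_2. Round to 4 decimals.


Project each component onto [0, 2].
clip(1.2486) = 1.2486, clip(-7.6409) = 0.0, clip(-9.8152) = 0.0, clip(4.6516) = 2.0
Projection = [1.2486, 0.0, 0.0, 2.0]
Squared diffs: [0.0, 58.3834, 96.3382, 7.031]
Distance = sqrt(161.7526) = 12.7182


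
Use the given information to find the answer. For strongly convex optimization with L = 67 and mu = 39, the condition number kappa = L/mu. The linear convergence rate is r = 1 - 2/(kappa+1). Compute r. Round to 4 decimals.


Step 1: Compute the condition number.
kappa = L/mu = 67/39 = 1.7179
Step 2: Compute the convergence rate.
r = 1 - 2/(kappa + 1) = 1 - 2*mu/(L + mu) = (L - mu)/(L + mu) = 28/106 = 0.2642


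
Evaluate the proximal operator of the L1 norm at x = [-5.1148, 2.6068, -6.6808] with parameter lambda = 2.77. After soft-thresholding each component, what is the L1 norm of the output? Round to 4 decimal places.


Soft-thresholding with lambda = 2.77:
prox(-5.1148) = sign(-5.1148)*max(|-5.1148| - 2.77, 0) = -2.3448
prox(2.6068) = sign(2.6068)*max(|2.6068| - 2.77, 0) = 0.0
prox(-6.6808) = sign(-6.6808)*max(|-6.6808| - 2.77, 0) = -3.9108
prox(x) = [-2.3448, 0.0, -3.9108]
||prox(x)||_1 = 2.3448 + 0.0 + 3.9108 = 6.2556


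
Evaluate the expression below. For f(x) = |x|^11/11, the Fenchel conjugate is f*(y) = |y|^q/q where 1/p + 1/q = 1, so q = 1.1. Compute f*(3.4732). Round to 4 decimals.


The conjugate exponent q satisfies 1/p + 1/q = 1.
p = 11, so q = 11/(11 - 1) = 1.1
|y|^q = 3.4732^1.1 = 3.9337
f*(3.4732) = 3.9337 / 1.1 = 3.5761


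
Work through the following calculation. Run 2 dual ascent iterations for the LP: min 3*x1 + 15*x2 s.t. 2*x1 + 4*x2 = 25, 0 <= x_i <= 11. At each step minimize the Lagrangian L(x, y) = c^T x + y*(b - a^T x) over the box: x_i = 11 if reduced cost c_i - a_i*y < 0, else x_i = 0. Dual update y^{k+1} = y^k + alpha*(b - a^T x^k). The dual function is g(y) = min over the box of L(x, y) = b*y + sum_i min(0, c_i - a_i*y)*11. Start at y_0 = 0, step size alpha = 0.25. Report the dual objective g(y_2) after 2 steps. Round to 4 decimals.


Dual ascent for LP: min 3*x1 + 15*x2, 2*x1 + 4*x2 = 25, 0 <= x_i <= 11
Step 1: y^k = 0.0, reduced costs: (3.0, 15.0)
  x^k = (0.0, 0.0), subgradient = b - a^T x = 25.0
  y^{k+1} = 0.0 + 0.25*25.0 = 6.25
Step 2: y^k = 6.25, reduced costs: (-9.5, -10.0)
  x^k = (11.0, 11.0), subgradient = b - a^T x = -41.0
  y^{k+1} = 6.25 + 0.25*-41.0 = -4.0
Dual objective at y_2 = -4.0: reduced costs (11.0, 31.0), box minimizer x = (0.0, 0.0)
g(y_2) = b*y + (c1 - a1*y)*x1 + (c2 - a2*y)*x2 = 25*(-4.0) + 11.0*0.0 + 31.0*0.0 = -100.0 + 0.0 + 0.0 = -100.0


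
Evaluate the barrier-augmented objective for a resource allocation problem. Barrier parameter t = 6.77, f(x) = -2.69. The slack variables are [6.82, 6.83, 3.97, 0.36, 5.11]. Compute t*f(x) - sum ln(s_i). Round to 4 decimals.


Step 1: Compute log-barrier.
ln values: [1.9199, 1.9213, 1.3788, -1.0217, 1.6312]
phi = -(1.9199 + 1.9213 + 1.3788 - 1.0217 + 1.6312) = -5.8295
Step 2: Compute augmented objective.
t*f(x) = 6.77*-2.69 = -18.2113
Total = -18.2113 - 5.8295 = -24.0408
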